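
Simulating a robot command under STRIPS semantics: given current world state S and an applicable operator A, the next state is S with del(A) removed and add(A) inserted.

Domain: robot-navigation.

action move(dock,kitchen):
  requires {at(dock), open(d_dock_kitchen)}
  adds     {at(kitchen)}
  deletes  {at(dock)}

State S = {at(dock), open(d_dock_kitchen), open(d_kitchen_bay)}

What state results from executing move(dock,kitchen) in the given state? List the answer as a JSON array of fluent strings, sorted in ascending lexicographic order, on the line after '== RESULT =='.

Progress:
  pre ⊆ S: {at(dock), open(d_dock_kitchen)} ⊆ S  — applicable
  S \ del = {open(d_dock_kitchen), open(d_kitchen_bay)}
  ∪ add   = {at(kitchen), open(d_dock_kitchen), open(d_kitchen_bay)}

== RESULT ==
["at(kitchen)", "open(d_dock_kitchen)", "open(d_kitchen_bay)"]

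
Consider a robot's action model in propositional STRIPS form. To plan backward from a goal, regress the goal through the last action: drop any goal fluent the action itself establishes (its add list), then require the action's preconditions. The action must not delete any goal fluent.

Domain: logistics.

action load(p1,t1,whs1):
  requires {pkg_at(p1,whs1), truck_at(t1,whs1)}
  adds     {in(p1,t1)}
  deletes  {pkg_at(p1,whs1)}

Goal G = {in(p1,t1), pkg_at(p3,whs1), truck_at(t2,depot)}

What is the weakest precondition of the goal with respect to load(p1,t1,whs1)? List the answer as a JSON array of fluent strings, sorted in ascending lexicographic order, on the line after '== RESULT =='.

Regress:
  G ∩ del = {}  (empty — regression defined)
  G \ add = {in(p1,t1), pkg_at(p3,whs1), truck_at(t2,depot)} \ {in(p1,t1)} = {pkg_at(p3,whs1), truck_at(t2,depot)}
  ∪ pre   = {pkg_at(p3,whs1), truck_at(t2,depot)} ∪ {pkg_at(p1,whs1), truck_at(t1,whs1)}
          = {pkg_at(p1,whs1), pkg_at(p3,whs1), truck_at(t1,whs1), truck_at(t2,depot)}

== RESULT ==
["pkg_at(p1,whs1)", "pkg_at(p3,whs1)", "truck_at(t1,whs1)", "truck_at(t2,depot)"]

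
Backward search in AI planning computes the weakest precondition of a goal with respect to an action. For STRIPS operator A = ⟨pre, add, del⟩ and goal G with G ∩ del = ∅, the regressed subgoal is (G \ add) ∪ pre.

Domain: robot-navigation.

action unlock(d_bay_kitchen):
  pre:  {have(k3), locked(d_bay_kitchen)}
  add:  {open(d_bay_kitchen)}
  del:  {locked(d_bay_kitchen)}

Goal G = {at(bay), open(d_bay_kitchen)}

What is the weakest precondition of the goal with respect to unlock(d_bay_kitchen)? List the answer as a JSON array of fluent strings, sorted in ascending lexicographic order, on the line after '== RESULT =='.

Compute (G \ add) ∪ pre:
  G ∩ del = {}  (empty — regression defined)
  G \ add = {at(bay), open(d_bay_kitchen)} \ {open(d_bay_kitchen)} = {at(bay)}
  ∪ pre   = {at(bay)} ∪ {have(k3), locked(d_bay_kitchen)}
          = {at(bay), have(k3), locked(d_bay_kitchen)}

== RESULT ==
["at(bay)", "have(k3)", "locked(d_bay_kitchen)"]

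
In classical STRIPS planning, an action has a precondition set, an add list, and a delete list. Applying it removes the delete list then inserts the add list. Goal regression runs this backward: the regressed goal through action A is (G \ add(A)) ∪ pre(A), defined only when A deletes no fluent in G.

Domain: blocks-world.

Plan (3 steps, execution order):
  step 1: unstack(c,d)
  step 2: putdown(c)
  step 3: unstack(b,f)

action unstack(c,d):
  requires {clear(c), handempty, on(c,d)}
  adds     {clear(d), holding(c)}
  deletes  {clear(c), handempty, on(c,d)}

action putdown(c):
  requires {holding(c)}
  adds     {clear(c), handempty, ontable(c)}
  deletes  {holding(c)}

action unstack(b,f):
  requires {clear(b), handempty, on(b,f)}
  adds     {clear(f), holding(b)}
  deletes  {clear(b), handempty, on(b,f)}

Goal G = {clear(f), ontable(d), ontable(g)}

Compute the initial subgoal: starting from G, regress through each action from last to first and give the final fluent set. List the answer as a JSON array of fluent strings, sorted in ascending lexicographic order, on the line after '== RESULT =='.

Work backward from the goal:
  through step 3 (unstack(b,f)): drop {clear(f)}, keep {ontable(d), ontable(g)}, require {clear(b), handempty, on(b,f)}
    → {clear(b), handempty, on(b,f), ontable(d), ontable(g)}
  through step 2 (putdown(c)): drop {handempty}, keep {clear(b), on(b,f), ontable(d), ontable(g)}, require {holding(c)}
    → {clear(b), holding(c), on(b,f), ontable(d), ontable(g)}
  through step 1 (unstack(c,d)): drop {holding(c)}, keep {clear(b), on(b,f), ontable(d), ontable(g)}, require {clear(c), handempty, on(c,d)}
    → {clear(b), clear(c), handempty, on(b,f), on(c,d), ontable(d), ontable(g)}

== RESULT ==
["clear(b)", "clear(c)", "handempty", "on(b,f)", "on(c,d)", "ontable(d)", "ontable(g)"]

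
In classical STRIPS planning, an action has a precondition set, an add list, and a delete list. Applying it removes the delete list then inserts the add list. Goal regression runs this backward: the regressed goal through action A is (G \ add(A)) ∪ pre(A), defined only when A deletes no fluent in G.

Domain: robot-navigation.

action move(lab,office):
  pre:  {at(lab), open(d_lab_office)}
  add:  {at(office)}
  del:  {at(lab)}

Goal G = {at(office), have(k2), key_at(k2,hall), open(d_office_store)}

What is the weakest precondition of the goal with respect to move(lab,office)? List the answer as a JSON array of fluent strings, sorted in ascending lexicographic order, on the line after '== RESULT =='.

Compute (G \ add) ∪ pre:
  G ∩ del = {}  (empty — regression defined)
  G \ add = {at(office), have(k2), key_at(k2,hall), open(d_office_store)} \ {at(office)} = {have(k2), key_at(k2,hall), open(d_office_store)}
  ∪ pre   = {have(k2), key_at(k2,hall), open(d_office_store)} ∪ {at(lab), open(d_lab_office)}
          = {at(lab), have(k2), key_at(k2,hall), open(d_lab_office), open(d_office_store)}

== RESULT ==
["at(lab)", "have(k2)", "key_at(k2,hall)", "open(d_lab_office)", "open(d_office_store)"]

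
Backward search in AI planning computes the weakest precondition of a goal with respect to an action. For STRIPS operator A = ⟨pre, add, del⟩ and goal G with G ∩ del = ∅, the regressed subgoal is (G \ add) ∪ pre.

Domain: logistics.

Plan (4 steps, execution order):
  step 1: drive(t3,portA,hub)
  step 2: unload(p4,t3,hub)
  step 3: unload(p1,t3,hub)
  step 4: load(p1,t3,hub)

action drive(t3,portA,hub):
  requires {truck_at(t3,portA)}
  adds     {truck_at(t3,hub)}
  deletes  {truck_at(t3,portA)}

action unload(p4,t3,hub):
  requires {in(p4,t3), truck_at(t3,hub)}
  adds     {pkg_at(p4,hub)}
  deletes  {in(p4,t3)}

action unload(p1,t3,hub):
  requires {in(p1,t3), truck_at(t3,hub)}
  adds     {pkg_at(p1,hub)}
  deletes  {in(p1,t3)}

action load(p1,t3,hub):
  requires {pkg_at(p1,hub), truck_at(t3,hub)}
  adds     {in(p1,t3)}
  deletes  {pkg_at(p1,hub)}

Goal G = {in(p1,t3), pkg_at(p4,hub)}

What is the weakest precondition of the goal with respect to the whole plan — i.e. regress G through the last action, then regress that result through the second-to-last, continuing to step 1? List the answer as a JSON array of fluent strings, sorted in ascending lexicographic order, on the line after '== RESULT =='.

Work backward from the goal:
  through step 4 (load(p1,t3,hub)): drop {in(p1,t3)}, keep {pkg_at(p4,hub)}, require {pkg_at(p1,hub), truck_at(t3,hub)}
    → {pkg_at(p1,hub), pkg_at(p4,hub), truck_at(t3,hub)}
  through step 3 (unload(p1,t3,hub)): drop {pkg_at(p1,hub)}, keep {pkg_at(p4,hub), truck_at(t3,hub)}, require {in(p1,t3), truck_at(t3,hub)}
    → {in(p1,t3), pkg_at(p4,hub), truck_at(t3,hub)}
  through step 2 (unload(p4,t3,hub)): drop {pkg_at(p4,hub)}, keep {in(p1,t3), truck_at(t3,hub)}, require {in(p4,t3), truck_at(t3,hub)}
    → {in(p1,t3), in(p4,t3), truck_at(t3,hub)}
  through step 1 (drive(t3,portA,hub)): drop {truck_at(t3,hub)}, keep {in(p1,t3), in(p4,t3)}, require {truck_at(t3,portA)}
    → {in(p1,t3), in(p4,t3), truck_at(t3,portA)}

== RESULT ==
["in(p1,t3)", "in(p4,t3)", "truck_at(t3,portA)"]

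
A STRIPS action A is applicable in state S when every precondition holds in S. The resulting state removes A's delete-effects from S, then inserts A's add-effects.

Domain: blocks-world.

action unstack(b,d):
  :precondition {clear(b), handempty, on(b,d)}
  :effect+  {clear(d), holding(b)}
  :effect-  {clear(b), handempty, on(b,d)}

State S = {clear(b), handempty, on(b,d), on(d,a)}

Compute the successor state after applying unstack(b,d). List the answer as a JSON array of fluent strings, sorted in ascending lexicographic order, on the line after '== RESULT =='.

Progress:
  pre ⊆ S: {clear(b), handempty, on(b,d)} ⊆ S  — applicable
  S \ del = {on(d,a)}
  ∪ add   = {clear(d), holding(b), on(d,a)}

== RESULT ==
["clear(d)", "holding(b)", "on(d,a)"]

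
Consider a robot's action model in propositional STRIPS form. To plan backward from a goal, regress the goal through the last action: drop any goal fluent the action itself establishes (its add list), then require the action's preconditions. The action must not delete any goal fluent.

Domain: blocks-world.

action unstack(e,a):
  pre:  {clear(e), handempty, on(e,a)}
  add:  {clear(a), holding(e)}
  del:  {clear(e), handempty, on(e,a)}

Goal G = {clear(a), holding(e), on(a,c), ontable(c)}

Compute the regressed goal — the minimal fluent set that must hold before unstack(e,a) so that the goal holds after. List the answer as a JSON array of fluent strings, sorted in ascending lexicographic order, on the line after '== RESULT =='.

Compute (G \ add) ∪ pre:
  G ∩ del = {}  (empty — regression defined)
  G \ add = {clear(a), holding(e), on(a,c), ontable(c)} \ {clear(a), holding(e)} = {on(a,c), ontable(c)}
  ∪ pre   = {on(a,c), ontable(c)} ∪ {clear(e), handempty, on(e,a)}
          = {clear(e), handempty, on(a,c), on(e,a), ontable(c)}

== RESULT ==
["clear(e)", "handempty", "on(a,c)", "on(e,a)", "ontable(c)"]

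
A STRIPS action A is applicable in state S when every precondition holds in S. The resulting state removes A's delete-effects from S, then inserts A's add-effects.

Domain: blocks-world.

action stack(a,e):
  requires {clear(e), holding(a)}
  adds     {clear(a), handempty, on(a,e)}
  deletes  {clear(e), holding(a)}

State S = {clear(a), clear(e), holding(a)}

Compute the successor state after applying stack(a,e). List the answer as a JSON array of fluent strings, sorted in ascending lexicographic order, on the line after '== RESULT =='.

Compute (S \ del) ∪ add:
  pre ⊆ S: {clear(e), holding(a)} ⊆ S  — applicable
  S \ del = {clear(a)}
  ∪ add   = {clear(a), handempty, on(a,e)}

== RESULT ==
["clear(a)", "handempty", "on(a,e)"]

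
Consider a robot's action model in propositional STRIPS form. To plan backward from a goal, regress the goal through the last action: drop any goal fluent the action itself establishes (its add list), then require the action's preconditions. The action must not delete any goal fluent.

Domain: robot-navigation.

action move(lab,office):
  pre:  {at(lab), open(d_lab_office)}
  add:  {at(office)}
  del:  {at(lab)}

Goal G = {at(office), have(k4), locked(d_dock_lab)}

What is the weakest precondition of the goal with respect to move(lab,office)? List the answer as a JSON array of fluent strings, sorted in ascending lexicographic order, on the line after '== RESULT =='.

Regress:
  G ∩ del = {}  (empty — regression defined)
  G \ add = {at(office), have(k4), locked(d_dock_lab)} \ {at(office)} = {have(k4), locked(d_dock_lab)}
  ∪ pre   = {have(k4), locked(d_dock_lab)} ∪ {at(lab), open(d_lab_office)}
          = {at(lab), have(k4), locked(d_dock_lab), open(d_lab_office)}

== RESULT ==
["at(lab)", "have(k4)", "locked(d_dock_lab)", "open(d_lab_office)"]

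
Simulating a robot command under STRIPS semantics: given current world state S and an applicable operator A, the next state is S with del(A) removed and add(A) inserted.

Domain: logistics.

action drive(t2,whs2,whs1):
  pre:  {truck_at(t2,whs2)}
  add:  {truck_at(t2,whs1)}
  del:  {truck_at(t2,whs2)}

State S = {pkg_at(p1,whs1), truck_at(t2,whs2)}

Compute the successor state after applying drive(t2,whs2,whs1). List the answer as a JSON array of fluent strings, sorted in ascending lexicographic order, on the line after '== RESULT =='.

Compute (S \ del) ∪ add:
  pre ⊆ S: {truck_at(t2,whs2)} ⊆ S  — applicable
  S \ del = {pkg_at(p1,whs1)}
  ∪ add   = {pkg_at(p1,whs1), truck_at(t2,whs1)}

== RESULT ==
["pkg_at(p1,whs1)", "truck_at(t2,whs1)"]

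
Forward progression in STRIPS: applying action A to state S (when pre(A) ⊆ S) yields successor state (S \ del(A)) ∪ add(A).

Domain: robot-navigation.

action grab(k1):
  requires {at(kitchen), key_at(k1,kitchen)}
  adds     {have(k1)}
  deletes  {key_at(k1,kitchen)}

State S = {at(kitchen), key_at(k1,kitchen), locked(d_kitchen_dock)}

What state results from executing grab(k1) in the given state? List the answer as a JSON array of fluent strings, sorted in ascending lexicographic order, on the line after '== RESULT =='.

Compute (S \ del) ∪ add:
  pre ⊆ S: {at(kitchen), key_at(k1,kitchen)} ⊆ S  — applicable
  S \ del = {at(kitchen), locked(d_kitchen_dock)}
  ∪ add   = {at(kitchen), have(k1), locked(d_kitchen_dock)}

== RESULT ==
["at(kitchen)", "have(k1)", "locked(d_kitchen_dock)"]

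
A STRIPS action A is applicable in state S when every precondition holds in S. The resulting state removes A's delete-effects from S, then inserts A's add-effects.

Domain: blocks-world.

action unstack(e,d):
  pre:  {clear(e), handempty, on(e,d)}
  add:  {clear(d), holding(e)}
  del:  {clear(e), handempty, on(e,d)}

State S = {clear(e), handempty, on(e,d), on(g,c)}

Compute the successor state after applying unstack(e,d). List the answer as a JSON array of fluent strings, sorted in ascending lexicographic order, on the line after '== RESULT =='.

Progress:
  pre ⊆ S: {clear(e), handempty, on(e,d)} ⊆ S  — applicable
  S \ del = {on(g,c)}
  ∪ add   = {clear(d), holding(e), on(g,c)}

== RESULT ==
["clear(d)", "holding(e)", "on(g,c)"]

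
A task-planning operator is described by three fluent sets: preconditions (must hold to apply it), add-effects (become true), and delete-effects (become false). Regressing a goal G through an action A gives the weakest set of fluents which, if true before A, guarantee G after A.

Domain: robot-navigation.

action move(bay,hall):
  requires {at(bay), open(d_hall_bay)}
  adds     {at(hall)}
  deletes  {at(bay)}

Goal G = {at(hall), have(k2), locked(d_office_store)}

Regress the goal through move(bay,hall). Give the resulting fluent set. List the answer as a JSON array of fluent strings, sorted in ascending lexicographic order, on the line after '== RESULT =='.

Compute (G \ add) ∪ pre:
  G ∩ del = {}  (empty — regression defined)
  G \ add = {at(hall), have(k2), locked(d_office_store)} \ {at(hall)} = {have(k2), locked(d_office_store)}
  ∪ pre   = {have(k2), locked(d_office_store)} ∪ {at(bay), open(d_hall_bay)}
          = {at(bay), have(k2), locked(d_office_store), open(d_hall_bay)}

== RESULT ==
["at(bay)", "have(k2)", "locked(d_office_store)", "open(d_hall_bay)"]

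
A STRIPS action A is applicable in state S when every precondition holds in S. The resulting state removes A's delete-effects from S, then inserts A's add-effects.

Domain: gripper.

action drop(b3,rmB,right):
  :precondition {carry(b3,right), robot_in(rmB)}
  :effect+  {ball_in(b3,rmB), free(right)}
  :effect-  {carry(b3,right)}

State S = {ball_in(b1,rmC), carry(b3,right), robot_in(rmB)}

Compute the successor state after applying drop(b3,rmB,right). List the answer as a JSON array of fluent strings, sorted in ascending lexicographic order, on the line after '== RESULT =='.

Compute (S \ del) ∪ add:
  pre ⊆ S: {carry(b3,right), robot_in(rmB)} ⊆ S  — applicable
  S \ del = {ball_in(b1,rmC), robot_in(rmB)}
  ∪ add   = {ball_in(b1,rmC), ball_in(b3,rmB), free(right), robot_in(rmB)}

== RESULT ==
["ball_in(b1,rmC)", "ball_in(b3,rmB)", "free(right)", "robot_in(rmB)"]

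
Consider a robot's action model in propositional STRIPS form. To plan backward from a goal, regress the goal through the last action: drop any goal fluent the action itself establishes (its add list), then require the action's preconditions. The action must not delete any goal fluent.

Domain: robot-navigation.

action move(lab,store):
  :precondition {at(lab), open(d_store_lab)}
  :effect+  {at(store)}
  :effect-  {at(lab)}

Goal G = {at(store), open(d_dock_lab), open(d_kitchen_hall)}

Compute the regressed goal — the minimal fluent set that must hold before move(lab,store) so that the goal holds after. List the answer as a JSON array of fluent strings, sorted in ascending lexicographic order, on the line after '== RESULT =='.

Regress:
  G ∩ del = {}  (empty — regression defined)
  G \ add = {at(store), open(d_dock_lab), open(d_kitchen_hall)} \ {at(store)} = {open(d_dock_lab), open(d_kitchen_hall)}
  ∪ pre   = {open(d_dock_lab), open(d_kitchen_hall)} ∪ {at(lab), open(d_store_lab)}
          = {at(lab), open(d_dock_lab), open(d_kitchen_hall), open(d_store_lab)}

== RESULT ==
["at(lab)", "open(d_dock_lab)", "open(d_kitchen_hall)", "open(d_store_lab)"]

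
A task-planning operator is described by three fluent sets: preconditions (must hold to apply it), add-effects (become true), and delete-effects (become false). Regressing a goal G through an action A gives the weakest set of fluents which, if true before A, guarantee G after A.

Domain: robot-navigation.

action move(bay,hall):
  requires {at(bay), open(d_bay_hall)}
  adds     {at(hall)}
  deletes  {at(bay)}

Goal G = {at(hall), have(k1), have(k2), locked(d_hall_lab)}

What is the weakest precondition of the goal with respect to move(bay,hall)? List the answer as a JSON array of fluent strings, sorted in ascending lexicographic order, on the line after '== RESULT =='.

Regress:
  G ∩ del = {}  (empty — regression defined)
  G \ add = {at(hall), have(k1), have(k2), locked(d_hall_lab)} \ {at(hall)} = {have(k1), have(k2), locked(d_hall_lab)}
  ∪ pre   = {have(k1), have(k2), locked(d_hall_lab)} ∪ {at(bay), open(d_bay_hall)}
          = {at(bay), have(k1), have(k2), locked(d_hall_lab), open(d_bay_hall)}

== RESULT ==
["at(bay)", "have(k1)", "have(k2)", "locked(d_hall_lab)", "open(d_bay_hall)"]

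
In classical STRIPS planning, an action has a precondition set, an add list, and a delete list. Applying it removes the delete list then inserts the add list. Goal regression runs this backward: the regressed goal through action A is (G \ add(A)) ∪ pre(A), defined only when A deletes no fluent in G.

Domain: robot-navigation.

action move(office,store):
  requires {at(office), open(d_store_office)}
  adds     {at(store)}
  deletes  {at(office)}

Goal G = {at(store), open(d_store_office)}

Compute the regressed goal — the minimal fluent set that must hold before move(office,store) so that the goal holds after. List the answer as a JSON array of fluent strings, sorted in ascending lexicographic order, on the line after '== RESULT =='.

Compute (G \ add) ∪ pre:
  G ∩ del = {}  (empty — regression defined)
  G \ add = {at(store), open(d_store_office)} \ {at(store)} = {open(d_store_office)}
  ∪ pre   = {open(d_store_office)} ∪ {at(office), open(d_store_office)}
          = {at(office), open(d_store_office)}

== RESULT ==
["at(office)", "open(d_store_office)"]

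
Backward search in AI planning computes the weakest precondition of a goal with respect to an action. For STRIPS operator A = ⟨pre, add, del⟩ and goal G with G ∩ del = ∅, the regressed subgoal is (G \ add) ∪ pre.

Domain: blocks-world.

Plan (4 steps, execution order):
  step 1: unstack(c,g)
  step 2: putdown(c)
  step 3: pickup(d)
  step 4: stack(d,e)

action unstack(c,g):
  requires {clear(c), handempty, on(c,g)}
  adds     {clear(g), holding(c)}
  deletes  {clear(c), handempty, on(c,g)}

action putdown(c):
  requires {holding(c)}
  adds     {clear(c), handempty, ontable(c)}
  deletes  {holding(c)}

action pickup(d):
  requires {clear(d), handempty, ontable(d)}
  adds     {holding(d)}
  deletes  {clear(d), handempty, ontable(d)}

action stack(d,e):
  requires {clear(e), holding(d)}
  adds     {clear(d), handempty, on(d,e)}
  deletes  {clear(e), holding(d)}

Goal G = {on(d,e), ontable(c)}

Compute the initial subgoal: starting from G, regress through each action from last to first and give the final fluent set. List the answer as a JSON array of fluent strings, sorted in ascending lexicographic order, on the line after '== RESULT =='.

Regress step by step:
  through step 4 (stack(d,e)): drop {on(d,e)}, keep {ontable(c)}, require {clear(e), holding(d)}
    → {clear(e), holding(d), ontable(c)}
  through step 3 (pickup(d)): drop {holding(d)}, keep {clear(e), ontable(c)}, require {clear(d), handempty, ontable(d)}
    → {clear(d), clear(e), handempty, ontable(c), ontable(d)}
  through step 2 (putdown(c)): drop {handempty, ontable(c)}, keep {clear(d), clear(e), ontable(d)}, require {holding(c)}
    → {clear(d), clear(e), holding(c), ontable(d)}
  through step 1 (unstack(c,g)): drop {holding(c)}, keep {clear(d), clear(e), ontable(d)}, require {clear(c), handempty, on(c,g)}
    → {clear(c), clear(d), clear(e), handempty, on(c,g), ontable(d)}

== RESULT ==
["clear(c)", "clear(d)", "clear(e)", "handempty", "on(c,g)", "ontable(d)"]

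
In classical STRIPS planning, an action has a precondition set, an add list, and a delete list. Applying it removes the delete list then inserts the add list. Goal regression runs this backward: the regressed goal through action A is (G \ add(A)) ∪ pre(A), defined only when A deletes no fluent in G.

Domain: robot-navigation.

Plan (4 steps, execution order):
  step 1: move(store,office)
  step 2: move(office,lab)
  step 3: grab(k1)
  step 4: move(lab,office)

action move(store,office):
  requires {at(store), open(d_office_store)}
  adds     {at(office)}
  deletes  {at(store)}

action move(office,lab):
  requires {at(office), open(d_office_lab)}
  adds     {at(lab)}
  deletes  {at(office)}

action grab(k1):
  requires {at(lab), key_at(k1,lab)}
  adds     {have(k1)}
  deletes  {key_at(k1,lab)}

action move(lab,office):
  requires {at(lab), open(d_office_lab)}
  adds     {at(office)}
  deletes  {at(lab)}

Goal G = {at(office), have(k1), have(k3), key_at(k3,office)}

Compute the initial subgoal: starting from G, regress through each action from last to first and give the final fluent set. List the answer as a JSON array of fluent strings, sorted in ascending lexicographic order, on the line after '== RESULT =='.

Regress step by step:
  through step 4 (move(lab,office)): drop {at(office)}, keep {have(k1), have(k3), key_at(k3,office)}, require {at(lab), open(d_office_lab)}
    → {at(lab), have(k1), have(k3), key_at(k3,office), open(d_office_lab)}
  through step 3 (grab(k1)): drop {have(k1)}, keep {at(lab), have(k3), key_at(k3,office), open(d_office_lab)}, require {at(lab), key_at(k1,lab)}
    → {at(lab), have(k3), key_at(k1,lab), key_at(k3,office), open(d_office_lab)}
  through step 2 (move(office,lab)): drop {at(lab)}, keep {have(k3), key_at(k1,lab), key_at(k3,office), open(d_office_lab)}, require {at(office), open(d_office_lab)}
    → {at(office), have(k3), key_at(k1,lab), key_at(k3,office), open(d_office_lab)}
  through step 1 (move(store,office)): drop {at(office)}, keep {have(k3), key_at(k1,lab), key_at(k3,office), open(d_office_lab)}, require {at(store), open(d_office_store)}
    → {at(store), have(k3), key_at(k1,lab), key_at(k3,office), open(d_office_lab), open(d_office_store)}

== RESULT ==
["at(store)", "have(k3)", "key_at(k1,lab)", "key_at(k3,office)", "open(d_office_lab)", "open(d_office_store)"]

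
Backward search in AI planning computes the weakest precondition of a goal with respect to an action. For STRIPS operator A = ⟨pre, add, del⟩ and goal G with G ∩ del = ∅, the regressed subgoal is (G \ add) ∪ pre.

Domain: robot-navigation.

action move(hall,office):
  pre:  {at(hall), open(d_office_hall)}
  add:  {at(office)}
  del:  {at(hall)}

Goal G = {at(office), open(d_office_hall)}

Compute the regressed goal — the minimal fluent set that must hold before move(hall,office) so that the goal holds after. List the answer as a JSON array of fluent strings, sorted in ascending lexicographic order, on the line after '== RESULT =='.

Regress:
  G ∩ del = {}  (empty — regression defined)
  G \ add = {at(office), open(d_office_hall)} \ {at(office)} = {open(d_office_hall)}
  ∪ pre   = {open(d_office_hall)} ∪ {at(hall), open(d_office_hall)}
          = {at(hall), open(d_office_hall)}

== RESULT ==
["at(hall)", "open(d_office_hall)"]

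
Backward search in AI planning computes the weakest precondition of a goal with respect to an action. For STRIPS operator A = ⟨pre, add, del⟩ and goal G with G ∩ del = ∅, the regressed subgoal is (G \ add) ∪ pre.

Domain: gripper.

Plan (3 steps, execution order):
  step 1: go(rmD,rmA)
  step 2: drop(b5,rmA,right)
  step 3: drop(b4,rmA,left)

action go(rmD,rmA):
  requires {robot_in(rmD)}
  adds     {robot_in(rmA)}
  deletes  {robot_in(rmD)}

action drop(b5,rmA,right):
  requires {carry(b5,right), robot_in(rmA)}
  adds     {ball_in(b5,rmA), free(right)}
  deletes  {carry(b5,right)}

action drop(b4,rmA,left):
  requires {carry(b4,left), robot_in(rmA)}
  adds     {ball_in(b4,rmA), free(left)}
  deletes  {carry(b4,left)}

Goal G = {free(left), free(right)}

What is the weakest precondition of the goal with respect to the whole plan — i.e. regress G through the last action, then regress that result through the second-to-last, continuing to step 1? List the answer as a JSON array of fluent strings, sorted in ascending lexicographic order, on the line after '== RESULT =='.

Work backward from the goal:
  through step 3 (drop(b4,rmA,left)): drop {free(left)}, keep {free(right)}, require {carry(b4,left), robot_in(rmA)}
    → {carry(b4,left), free(right), robot_in(rmA)}
  through step 2 (drop(b5,rmA,right)): drop {free(right)}, keep {carry(b4,left), robot_in(rmA)}, require {carry(b5,right), robot_in(rmA)}
    → {carry(b4,left), carry(b5,right), robot_in(rmA)}
  through step 1 (go(rmD,rmA)): drop {robot_in(rmA)}, keep {carry(b4,left), carry(b5,right)}, require {robot_in(rmD)}
    → {carry(b4,left), carry(b5,right), robot_in(rmD)}

== RESULT ==
["carry(b4,left)", "carry(b5,right)", "robot_in(rmD)"]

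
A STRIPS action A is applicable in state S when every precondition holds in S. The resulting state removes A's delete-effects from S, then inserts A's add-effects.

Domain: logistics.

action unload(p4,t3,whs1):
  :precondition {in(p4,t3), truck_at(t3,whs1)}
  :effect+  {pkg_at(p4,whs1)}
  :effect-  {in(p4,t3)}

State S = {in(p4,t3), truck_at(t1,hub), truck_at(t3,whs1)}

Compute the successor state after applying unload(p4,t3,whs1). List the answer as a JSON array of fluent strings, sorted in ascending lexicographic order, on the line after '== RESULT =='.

Compute (S \ del) ∪ add:
  pre ⊆ S: {in(p4,t3), truck_at(t3,whs1)} ⊆ S  — applicable
  S \ del = {truck_at(t1,hub), truck_at(t3,whs1)}
  ∪ add   = {pkg_at(p4,whs1), truck_at(t1,hub), truck_at(t3,whs1)}

== RESULT ==
["pkg_at(p4,whs1)", "truck_at(t1,hub)", "truck_at(t3,whs1)"]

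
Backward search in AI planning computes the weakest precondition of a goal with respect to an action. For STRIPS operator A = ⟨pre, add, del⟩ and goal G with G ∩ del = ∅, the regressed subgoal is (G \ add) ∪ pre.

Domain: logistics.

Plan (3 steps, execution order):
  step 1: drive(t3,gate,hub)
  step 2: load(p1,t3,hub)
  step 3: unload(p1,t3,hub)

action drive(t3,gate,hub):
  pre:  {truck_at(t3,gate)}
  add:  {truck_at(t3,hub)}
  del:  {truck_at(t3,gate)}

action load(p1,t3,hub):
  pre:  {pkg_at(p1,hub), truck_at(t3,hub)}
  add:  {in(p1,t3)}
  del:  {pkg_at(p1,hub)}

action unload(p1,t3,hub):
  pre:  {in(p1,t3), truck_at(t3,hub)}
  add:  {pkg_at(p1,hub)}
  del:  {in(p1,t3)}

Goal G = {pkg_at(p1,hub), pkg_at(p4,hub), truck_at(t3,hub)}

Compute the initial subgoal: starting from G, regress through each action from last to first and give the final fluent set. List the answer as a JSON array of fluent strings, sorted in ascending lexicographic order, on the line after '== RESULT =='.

Regress step by step:
  through step 3 (unload(p1,t3,hub)): drop {pkg_at(p1,hub)}, keep {pkg_at(p4,hub), truck_at(t3,hub)}, require {in(p1,t3), truck_at(t3,hub)}
    → {in(p1,t3), pkg_at(p4,hub), truck_at(t3,hub)}
  through step 2 (load(p1,t3,hub)): drop {in(p1,t3)}, keep {pkg_at(p4,hub), truck_at(t3,hub)}, require {pkg_at(p1,hub), truck_at(t3,hub)}
    → {pkg_at(p1,hub), pkg_at(p4,hub), truck_at(t3,hub)}
  through step 1 (drive(t3,gate,hub)): drop {truck_at(t3,hub)}, keep {pkg_at(p1,hub), pkg_at(p4,hub)}, require {truck_at(t3,gate)}
    → {pkg_at(p1,hub), pkg_at(p4,hub), truck_at(t3,gate)}

== RESULT ==
["pkg_at(p1,hub)", "pkg_at(p4,hub)", "truck_at(t3,gate)"]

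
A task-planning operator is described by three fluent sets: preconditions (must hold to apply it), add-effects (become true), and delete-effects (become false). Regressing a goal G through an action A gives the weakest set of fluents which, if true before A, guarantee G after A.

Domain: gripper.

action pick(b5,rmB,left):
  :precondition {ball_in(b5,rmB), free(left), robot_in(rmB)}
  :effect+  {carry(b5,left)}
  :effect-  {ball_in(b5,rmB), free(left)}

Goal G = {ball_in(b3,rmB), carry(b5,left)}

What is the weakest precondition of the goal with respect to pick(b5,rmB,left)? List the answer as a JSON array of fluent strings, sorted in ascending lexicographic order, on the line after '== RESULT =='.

Regress:
  G ∩ del = {}  (empty — regression defined)
  G \ add = {ball_in(b3,rmB), carry(b5,left)} \ {carry(b5,left)} = {ball_in(b3,rmB)}
  ∪ pre   = {ball_in(b3,rmB)} ∪ {ball_in(b5,rmB), free(left), robot_in(rmB)}
          = {ball_in(b3,rmB), ball_in(b5,rmB), free(left), robot_in(rmB)}

== RESULT ==
["ball_in(b3,rmB)", "ball_in(b5,rmB)", "free(left)", "robot_in(rmB)"]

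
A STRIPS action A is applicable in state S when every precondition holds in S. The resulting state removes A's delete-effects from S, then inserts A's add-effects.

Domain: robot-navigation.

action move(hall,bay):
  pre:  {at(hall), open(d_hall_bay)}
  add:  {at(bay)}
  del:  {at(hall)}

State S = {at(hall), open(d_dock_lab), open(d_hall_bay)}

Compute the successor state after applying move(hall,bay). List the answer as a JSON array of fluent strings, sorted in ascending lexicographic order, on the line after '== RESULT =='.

Progress:
  pre ⊆ S: {at(hall), open(d_hall_bay)} ⊆ S  — applicable
  S \ del = {open(d_dock_lab), open(d_hall_bay)}
  ∪ add   = {at(bay), open(d_dock_lab), open(d_hall_bay)}

== RESULT ==
["at(bay)", "open(d_dock_lab)", "open(d_hall_bay)"]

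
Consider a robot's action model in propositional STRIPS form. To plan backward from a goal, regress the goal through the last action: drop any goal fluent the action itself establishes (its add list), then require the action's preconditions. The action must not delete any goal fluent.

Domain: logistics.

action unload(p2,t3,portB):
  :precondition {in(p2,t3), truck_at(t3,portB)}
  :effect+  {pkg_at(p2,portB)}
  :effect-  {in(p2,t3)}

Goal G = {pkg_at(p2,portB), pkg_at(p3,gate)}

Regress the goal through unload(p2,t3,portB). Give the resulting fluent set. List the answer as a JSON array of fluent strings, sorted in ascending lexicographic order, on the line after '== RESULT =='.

Compute (G \ add) ∪ pre:
  G ∩ del = {}  (empty — regression defined)
  G \ add = {pkg_at(p2,portB), pkg_at(p3,gate)} \ {pkg_at(p2,portB)} = {pkg_at(p3,gate)}
  ∪ pre   = {pkg_at(p3,gate)} ∪ {in(p2,t3), truck_at(t3,portB)}
          = {in(p2,t3), pkg_at(p3,gate), truck_at(t3,portB)}

== RESULT ==
["in(p2,t3)", "pkg_at(p3,gate)", "truck_at(t3,portB)"]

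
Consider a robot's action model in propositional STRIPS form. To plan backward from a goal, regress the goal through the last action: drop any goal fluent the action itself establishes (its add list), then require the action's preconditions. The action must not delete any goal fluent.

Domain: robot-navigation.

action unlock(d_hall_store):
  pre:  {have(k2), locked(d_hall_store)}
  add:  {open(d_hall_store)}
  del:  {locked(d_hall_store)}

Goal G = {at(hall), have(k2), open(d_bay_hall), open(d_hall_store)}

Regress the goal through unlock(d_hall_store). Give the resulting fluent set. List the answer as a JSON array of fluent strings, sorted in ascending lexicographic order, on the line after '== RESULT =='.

Compute (G \ add) ∪ pre:
  G ∩ del = {}  (empty — regression defined)
  G \ add = {at(hall), have(k2), open(d_bay_hall), open(d_hall_store)} \ {open(d_hall_store)} = {at(hall), have(k2), open(d_bay_hall)}
  ∪ pre   = {at(hall), have(k2), open(d_bay_hall)} ∪ {have(k2), locked(d_hall_store)}
          = {at(hall), have(k2), locked(d_hall_store), open(d_bay_hall)}

== RESULT ==
["at(hall)", "have(k2)", "locked(d_hall_store)", "open(d_bay_hall)"]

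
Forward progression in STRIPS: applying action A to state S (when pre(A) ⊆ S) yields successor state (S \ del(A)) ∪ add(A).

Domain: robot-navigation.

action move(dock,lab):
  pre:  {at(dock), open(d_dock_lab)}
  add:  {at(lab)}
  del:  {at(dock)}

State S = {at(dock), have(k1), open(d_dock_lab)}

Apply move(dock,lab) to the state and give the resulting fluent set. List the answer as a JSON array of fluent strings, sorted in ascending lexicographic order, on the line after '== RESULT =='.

Progress:
  pre ⊆ S: {at(dock), open(d_dock_lab)} ⊆ S  — applicable
  S \ del = {have(k1), open(d_dock_lab)}
  ∪ add   = {at(lab), have(k1), open(d_dock_lab)}

== RESULT ==
["at(lab)", "have(k1)", "open(d_dock_lab)"]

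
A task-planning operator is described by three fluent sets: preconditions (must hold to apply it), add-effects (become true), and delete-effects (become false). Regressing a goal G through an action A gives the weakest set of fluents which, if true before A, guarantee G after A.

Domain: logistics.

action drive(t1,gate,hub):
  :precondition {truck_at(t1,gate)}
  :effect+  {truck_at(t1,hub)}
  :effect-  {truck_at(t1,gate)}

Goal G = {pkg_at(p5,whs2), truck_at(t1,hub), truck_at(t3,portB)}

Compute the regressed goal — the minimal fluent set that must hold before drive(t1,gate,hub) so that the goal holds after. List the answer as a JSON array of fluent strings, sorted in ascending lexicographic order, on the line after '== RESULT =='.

Compute (G \ add) ∪ pre:
  G ∩ del = {}  (empty — regression defined)
  G \ add = {pkg_at(p5,whs2), truck_at(t1,hub), truck_at(t3,portB)} \ {truck_at(t1,hub)} = {pkg_at(p5,whs2), truck_at(t3,portB)}
  ∪ pre   = {pkg_at(p5,whs2), truck_at(t3,portB)} ∪ {truck_at(t1,gate)}
          = {pkg_at(p5,whs2), truck_at(t1,gate), truck_at(t3,portB)}

== RESULT ==
["pkg_at(p5,whs2)", "truck_at(t1,gate)", "truck_at(t3,portB)"]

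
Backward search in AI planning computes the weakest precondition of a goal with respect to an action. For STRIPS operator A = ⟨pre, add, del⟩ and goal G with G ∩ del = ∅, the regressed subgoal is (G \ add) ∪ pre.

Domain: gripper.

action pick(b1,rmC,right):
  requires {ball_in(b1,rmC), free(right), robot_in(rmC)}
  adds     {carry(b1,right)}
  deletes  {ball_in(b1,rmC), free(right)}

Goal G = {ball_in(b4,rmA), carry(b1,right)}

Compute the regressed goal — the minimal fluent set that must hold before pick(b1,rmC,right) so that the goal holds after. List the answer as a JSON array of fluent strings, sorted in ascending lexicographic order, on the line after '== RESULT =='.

Regress:
  G ∩ del = {}  (empty — regression defined)
  G \ add = {ball_in(b4,rmA), carry(b1,right)} \ {carry(b1,right)} = {ball_in(b4,rmA)}
  ∪ pre   = {ball_in(b4,rmA)} ∪ {ball_in(b1,rmC), free(right), robot_in(rmC)}
          = {ball_in(b1,rmC), ball_in(b4,rmA), free(right), robot_in(rmC)}

== RESULT ==
["ball_in(b1,rmC)", "ball_in(b4,rmA)", "free(right)", "robot_in(rmC)"]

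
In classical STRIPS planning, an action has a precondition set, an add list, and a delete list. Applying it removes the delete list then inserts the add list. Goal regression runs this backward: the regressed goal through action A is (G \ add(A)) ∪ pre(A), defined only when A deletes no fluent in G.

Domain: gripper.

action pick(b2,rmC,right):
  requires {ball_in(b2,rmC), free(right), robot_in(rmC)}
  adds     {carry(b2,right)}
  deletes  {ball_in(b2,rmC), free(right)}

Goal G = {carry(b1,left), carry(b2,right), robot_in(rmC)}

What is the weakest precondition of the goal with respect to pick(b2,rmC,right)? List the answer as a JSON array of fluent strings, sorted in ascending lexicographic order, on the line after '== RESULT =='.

Compute (G \ add) ∪ pre:
  G ∩ del = {}  (empty — regression defined)
  G \ add = {carry(b1,left), carry(b2,right), robot_in(rmC)} \ {carry(b2,right)} = {carry(b1,left), robot_in(rmC)}
  ∪ pre   = {carry(b1,left), robot_in(rmC)} ∪ {ball_in(b2,rmC), free(right), robot_in(rmC)}
          = {ball_in(b2,rmC), carry(b1,left), free(right), robot_in(rmC)}

== RESULT ==
["ball_in(b2,rmC)", "carry(b1,left)", "free(right)", "robot_in(rmC)"]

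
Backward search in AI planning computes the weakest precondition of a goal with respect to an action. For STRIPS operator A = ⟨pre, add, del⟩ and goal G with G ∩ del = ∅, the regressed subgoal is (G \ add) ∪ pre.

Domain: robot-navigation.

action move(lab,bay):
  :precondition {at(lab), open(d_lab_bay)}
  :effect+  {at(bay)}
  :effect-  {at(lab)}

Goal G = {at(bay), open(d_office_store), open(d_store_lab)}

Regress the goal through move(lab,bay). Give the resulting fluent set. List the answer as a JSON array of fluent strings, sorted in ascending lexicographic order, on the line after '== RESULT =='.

Compute (G \ add) ∪ pre:
  G ∩ del = {}  (empty — regression defined)
  G \ add = {at(bay), open(d_office_store), open(d_store_lab)} \ {at(bay)} = {open(d_office_store), open(d_store_lab)}
  ∪ pre   = {open(d_office_store), open(d_store_lab)} ∪ {at(lab), open(d_lab_bay)}
          = {at(lab), open(d_lab_bay), open(d_office_store), open(d_store_lab)}

== RESULT ==
["at(lab)", "open(d_lab_bay)", "open(d_office_store)", "open(d_store_lab)"]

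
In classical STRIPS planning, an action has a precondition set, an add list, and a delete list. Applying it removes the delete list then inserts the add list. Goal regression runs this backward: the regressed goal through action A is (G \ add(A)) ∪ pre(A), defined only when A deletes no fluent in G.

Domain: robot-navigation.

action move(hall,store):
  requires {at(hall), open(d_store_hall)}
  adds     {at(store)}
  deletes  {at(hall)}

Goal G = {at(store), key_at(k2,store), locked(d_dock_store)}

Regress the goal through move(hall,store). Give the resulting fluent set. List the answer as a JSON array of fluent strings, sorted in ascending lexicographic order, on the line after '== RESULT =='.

Regress:
  G ∩ del = {}  (empty — regression defined)
  G \ add = {at(store), key_at(k2,store), locked(d_dock_store)} \ {at(store)} = {key_at(k2,store), locked(d_dock_store)}
  ∪ pre   = {key_at(k2,store), locked(d_dock_store)} ∪ {at(hall), open(d_store_hall)}
          = {at(hall), key_at(k2,store), locked(d_dock_store), open(d_store_hall)}

== RESULT ==
["at(hall)", "key_at(k2,store)", "locked(d_dock_store)", "open(d_store_hall)"]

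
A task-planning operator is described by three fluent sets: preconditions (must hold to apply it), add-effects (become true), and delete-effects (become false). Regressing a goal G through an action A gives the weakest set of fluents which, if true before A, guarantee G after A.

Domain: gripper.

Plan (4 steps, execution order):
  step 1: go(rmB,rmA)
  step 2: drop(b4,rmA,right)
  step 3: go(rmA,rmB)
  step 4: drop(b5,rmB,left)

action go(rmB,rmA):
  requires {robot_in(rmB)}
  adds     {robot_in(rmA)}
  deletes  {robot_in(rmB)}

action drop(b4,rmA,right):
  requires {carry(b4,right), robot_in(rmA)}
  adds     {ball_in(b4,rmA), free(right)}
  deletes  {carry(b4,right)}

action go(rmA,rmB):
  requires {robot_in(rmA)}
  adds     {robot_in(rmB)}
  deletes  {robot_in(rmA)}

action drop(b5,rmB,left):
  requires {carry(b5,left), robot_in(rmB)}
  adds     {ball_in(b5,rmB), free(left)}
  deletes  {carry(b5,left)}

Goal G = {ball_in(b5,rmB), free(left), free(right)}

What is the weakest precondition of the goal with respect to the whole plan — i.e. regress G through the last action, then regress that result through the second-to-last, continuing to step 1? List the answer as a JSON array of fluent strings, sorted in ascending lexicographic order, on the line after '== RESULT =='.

Work backward from the goal:
  through step 4 (drop(b5,rmB,left)): drop {ball_in(b5,rmB), free(left)}, keep {free(right)}, require {carry(b5,left), robot_in(rmB)}
    → {carry(b5,left), free(right), robot_in(rmB)}
  through step 3 (go(rmA,rmB)): drop {robot_in(rmB)}, keep {carry(b5,left), free(right)}, require {robot_in(rmA)}
    → {carry(b5,left), free(right), robot_in(rmA)}
  through step 2 (drop(b4,rmA,right)): drop {free(right)}, keep {carry(b5,left), robot_in(rmA)}, require {carry(b4,right), robot_in(rmA)}
    → {carry(b4,right), carry(b5,left), robot_in(rmA)}
  through step 1 (go(rmB,rmA)): drop {robot_in(rmA)}, keep {carry(b4,right), carry(b5,left)}, require {robot_in(rmB)}
    → {carry(b4,right), carry(b5,left), robot_in(rmB)}

== RESULT ==
["carry(b4,right)", "carry(b5,left)", "robot_in(rmB)"]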